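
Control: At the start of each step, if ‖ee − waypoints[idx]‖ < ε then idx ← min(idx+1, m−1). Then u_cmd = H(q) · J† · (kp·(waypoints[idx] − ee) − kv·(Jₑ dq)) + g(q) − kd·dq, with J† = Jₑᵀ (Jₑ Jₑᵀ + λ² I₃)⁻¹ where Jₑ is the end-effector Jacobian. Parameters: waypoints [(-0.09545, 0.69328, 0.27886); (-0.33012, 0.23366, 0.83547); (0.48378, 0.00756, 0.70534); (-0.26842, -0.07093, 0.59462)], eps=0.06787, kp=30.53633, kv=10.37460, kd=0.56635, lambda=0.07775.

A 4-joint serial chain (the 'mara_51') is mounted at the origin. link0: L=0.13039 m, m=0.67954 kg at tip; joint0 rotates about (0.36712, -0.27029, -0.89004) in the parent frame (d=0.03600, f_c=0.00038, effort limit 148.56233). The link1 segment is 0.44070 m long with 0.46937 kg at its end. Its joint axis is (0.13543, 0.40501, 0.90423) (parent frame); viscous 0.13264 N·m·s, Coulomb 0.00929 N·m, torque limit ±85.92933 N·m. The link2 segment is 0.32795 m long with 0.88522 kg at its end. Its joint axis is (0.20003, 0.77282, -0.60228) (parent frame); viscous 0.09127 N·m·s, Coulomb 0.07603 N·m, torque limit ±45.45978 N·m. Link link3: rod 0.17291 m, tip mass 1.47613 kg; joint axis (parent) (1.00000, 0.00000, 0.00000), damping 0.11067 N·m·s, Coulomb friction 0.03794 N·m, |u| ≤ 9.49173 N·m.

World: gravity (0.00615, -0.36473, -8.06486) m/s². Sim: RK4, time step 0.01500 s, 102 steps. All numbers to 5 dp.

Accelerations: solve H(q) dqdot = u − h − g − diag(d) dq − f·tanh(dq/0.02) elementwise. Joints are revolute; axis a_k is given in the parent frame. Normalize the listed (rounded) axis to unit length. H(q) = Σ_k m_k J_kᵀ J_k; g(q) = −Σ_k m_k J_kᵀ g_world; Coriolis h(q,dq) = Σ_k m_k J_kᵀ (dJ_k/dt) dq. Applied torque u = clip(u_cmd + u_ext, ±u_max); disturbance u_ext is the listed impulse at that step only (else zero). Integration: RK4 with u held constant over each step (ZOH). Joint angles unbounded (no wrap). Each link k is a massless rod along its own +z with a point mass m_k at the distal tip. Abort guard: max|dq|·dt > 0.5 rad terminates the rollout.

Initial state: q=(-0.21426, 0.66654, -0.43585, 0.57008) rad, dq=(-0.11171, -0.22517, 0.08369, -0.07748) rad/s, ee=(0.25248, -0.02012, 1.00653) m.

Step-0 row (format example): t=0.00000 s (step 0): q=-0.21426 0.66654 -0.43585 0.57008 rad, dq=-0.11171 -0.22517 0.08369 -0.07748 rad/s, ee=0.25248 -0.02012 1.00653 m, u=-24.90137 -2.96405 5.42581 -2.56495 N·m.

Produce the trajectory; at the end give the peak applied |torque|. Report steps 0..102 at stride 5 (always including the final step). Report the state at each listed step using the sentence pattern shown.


t=0.07500 s (step 5): q=-0.38804 0.55679 -0.56276 0.69760 rad, dq=-3.57900 -2.23113 -2.12653 2.02864 rad/s, ee=0.23473 0.03183 0.99525 m, u=-6.82240 -2.94891 2.51775 -1.74095 N·m.
t=0.15000 s (step 10): q=-0.69215 0.37485 -0.69887 0.84534 rad, dq=-4.37356 -2.43379 -1.47719 1.91985 rad/s, ee=0.20067 0.13646 0.97317 m, u=1.07326 -2.85108 0.05682 -0.91880 N·m.
t=0.22500 s (step 15): q=-1.02581 0.21012 -0.78447 0.98872 rad, dq=-4.43482 -1.88399 -0.83450 1.91523 rad/s, ee=0.15993 0.25143 0.93707 m, u=4.29999 -2.94561 -1.18141 -0.89904 N·m.
t=0.30000 s (step 20): q=-1.34425 0.09962 -0.83001 1.13238 rad, dq=-3.98039 -1.04039 -0.42597 1.91137 rad/s, ee=0.11821 0.35802 0.88748 m, u=5.51681 -3.51678 -1.69876 -1.19273 N·m.
t=0.37500 s (step 25): q=-1.61356 0.05444 -0.85514 1.27300 rad, dq=-3.16117 -0.18052 -0.28210 1.82516 rad/s, ee=0.07901 0.44908 0.82827 m, u=5.87577 -4.48132 -1.80850 -1.55185 N·m.
t=0.45000 s (step 30): q=-1.81596 0.06792 -0.87577 1.40377 rad, dq=-2.24286 0.50273 -0.28303 1.64958 rad/s, ee=0.04395 0.52317 0.76421 m, u=5.94124 -5.58389 -1.73387 -1.83040 N·m.
t=0.52500 s (step 35): q=-1.95321 0.12367 -0.89793 1.51903 rad, dq=-1.44943 0.94592 -0.31005 1.41837 rad/s, ee=0.01358 0.58148 0.69989 m, u=5.95273 -6.59988 -1.59600 -1.96225 N·m.
t=0.60000 s (step 40): q=-2.03854 0.20429 -0.92146 1.61657 rad, dq=-0.86188 1.17423 -0.31848 1.18232 rad/s, ee=-0.01210 0.62622 0.63880 m, u=5.96623 -7.38968 -1.43257 -1.95787 N·m.
t=0.67500 s (step 45): q=-2.08719 0.29578 -0.94505 1.69730 rad, dq=-0.46466 1.24576 -0.31421 0.97306 rad/s, ee=-0.03333 0.65974 0.58315 m, u=5.97281 -7.91540 -1.24992 -1.86025 N·m.
t=0.75000 s (step 50): q=-2.11171 0.38856 -0.96823 1.76377 rad, dq=-0.21045 1.21627 -0.30858 0.80245 rad/s, ee=-0.05053 0.68423 0.53401 m, u=5.95544 -8.20573 -1.05295 -1.71345 N·m.
t=0.82500 s (step 55): q=-2.12108 0.47674 -0.99107 1.81888 rad, dq=-0.05394 1.12888 -0.30528 0.66945 rad/s, ee=-0.06417 0.70165 0.49165 m, u=5.90684 -8.31731 -0.85007 -1.54901 N·m.
t=0.90000 s (step 60): q=-2.12128 0.55720 -1.01373 1.86523 rad, dq=0.03889 1.01380 -0.30290 0.56748 rad/s, ee=-0.07475 0.71367 0.45582 m, u=5.83069 -8.30959 -0.65055 -1.38551 N·m.
t=0.97500 s (step 65): q=-2.11614 0.62863 -1.03615 1.90485 rad, dq=0.09154 0.89081 -0.29845 0.48936 rad/s, ee=-0.08273 0.72166 0.42592 m, u=5.73625 -8.23241 -0.46207 -1.23260 N·m.
t=1.05000 s (step 70): q=-2.10807 0.69094 -1.05812 1.93930 rad, dq=0.11914 0.77169 -0.29020 0.42868 rad/s, ee=-0.08858 0.72673 0.40119 m, u=5.63474 -8.12192 -0.28959 -1.09426 N·m.
t=1.12500 s (step 75): q=-2.09856 0.74467 -1.07933 1.96967 rad, dq=0.13123 0.66256 -0.27781 0.38061 rad/s, ee=-0.09270 0.72971 0.38084 m, u=5.53608 -8.00156 -0.13551 -0.97150 N·m.
t=1.20000 s (step 80): q=-2.08854 0.79068 -1.09947 1.99680 rad, dq=0.13380 0.56594 -0.26181 0.34170 rad/s, ee=-0.09548 0.73122 0.36415 m, u=5.44698 -7.88488 -0.00032 -0.86376 N·m.
t=1.27500 s (step 85): q=-2.07856 0.82993 -1.11833 2.02126 rad, dq=0.13059 0.48217 -0.24315 0.30949 rad/s, ee=-0.09723 0.73170 0.35046 m, u=5.37092 -7.77862 0.11680 -0.76975 N·m.
t=1.35000 s (step 90): q=-2.06896 0.86335 -1.13572 2.04349 rad, dq=0.12400 0.41045 -0.22284 0.28230 rad/s, ee=-0.09824 0.73148 0.33921 m, u=5.30882 -7.68524 0.21736 -0.68788 N·m.
t=1.42500 s (step 95): q=-2.07380 0.86237 -1.14881 2.07873 rad, dq=-0.74553 -1.49702 0.00372 1.15625 rad/s, ee=-0.10129 0.72557 0.33670 m, u=6.68156 -18.50410 1.64014 0.56893 N·m.
t=1.50000 s (step 100): q=-2.16821 0.65828 -1.12825 2.18234 rad, dq=-1.53745 -3.50760 0.56144 1.33372 rad/s, ee=-0.11993 0.68555 0.38345 m, u=5.11454 -11.11463 0.36324 -0.23578 N·m.
t=1.53000 s (step 102): q=-2.21535 0.54872 -1.10922 2.21889 rad, dq=-1.58991 -3.77131 0.71112 1.09882 rad/s, ee=-0.12901 0.66445 0.40961 m.
max |u| (N·m): 24.90137


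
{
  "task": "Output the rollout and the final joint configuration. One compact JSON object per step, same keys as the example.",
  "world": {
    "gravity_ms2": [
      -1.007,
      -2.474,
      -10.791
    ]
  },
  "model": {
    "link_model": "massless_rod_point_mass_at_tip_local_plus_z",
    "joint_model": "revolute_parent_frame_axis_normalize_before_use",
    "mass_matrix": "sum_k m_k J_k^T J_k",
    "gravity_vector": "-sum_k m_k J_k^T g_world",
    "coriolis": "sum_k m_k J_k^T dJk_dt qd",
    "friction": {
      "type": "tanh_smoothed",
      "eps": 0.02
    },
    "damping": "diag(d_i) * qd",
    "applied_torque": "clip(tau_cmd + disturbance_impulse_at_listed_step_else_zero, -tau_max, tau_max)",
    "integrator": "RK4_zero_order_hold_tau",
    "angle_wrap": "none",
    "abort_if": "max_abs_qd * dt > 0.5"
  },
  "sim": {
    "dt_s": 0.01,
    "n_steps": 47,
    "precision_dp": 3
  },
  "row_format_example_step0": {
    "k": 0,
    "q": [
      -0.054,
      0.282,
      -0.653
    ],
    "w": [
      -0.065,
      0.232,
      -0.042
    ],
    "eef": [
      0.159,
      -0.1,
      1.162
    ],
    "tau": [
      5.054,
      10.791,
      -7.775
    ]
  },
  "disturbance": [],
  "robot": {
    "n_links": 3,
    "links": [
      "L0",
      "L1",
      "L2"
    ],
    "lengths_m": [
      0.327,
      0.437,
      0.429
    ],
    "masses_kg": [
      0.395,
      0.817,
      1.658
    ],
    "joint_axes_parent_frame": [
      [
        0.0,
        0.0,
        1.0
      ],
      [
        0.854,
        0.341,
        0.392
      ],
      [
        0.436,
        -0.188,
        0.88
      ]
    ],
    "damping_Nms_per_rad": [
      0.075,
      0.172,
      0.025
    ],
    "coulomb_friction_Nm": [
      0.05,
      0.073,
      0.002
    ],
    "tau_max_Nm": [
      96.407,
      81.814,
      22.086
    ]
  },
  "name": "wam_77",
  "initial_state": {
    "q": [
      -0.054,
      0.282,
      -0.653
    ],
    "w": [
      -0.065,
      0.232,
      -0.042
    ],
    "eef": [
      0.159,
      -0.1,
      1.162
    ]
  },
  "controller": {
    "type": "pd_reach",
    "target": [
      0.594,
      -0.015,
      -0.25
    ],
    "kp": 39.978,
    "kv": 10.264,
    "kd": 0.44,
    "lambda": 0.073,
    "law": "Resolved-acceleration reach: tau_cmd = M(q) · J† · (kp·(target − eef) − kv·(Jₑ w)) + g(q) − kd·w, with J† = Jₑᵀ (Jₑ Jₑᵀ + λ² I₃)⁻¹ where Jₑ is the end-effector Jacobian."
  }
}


{"k":1,"q":[-0.057,0.285,-0.662],"w":[-0.61,0.424,-1.807],"eef":[0.161,-0.101,1.161],"tau":[4.854,8.731,-6.326]}
{"k":2,"q":[-0.063,0.291,-0.685],"w":[-0.486,0.622,-2.788],"eef":[0.165,-0.103,1.159],"tau":[4.442,6.793,-5.417]}
{"k":3,"q":[-0.067,0.298,-0.717],"w":[-0.25,0.794,-3.502],"eef":[0.172,-0.104,1.157],"tau":[4.031,5.066,-4.717]}
{"k":4,"q":[-0.068,0.306,-0.755],"w":[-0.048,0.933,-4.096],"eef":[0.18,-0.106,1.154],"tau":[3.668,3.515,-4.124]}
{"k":5,"q":[-0.068,0.316,-0.798],"w":[0.061,1.036,-4.649],"eef":[0.19,-0.108,1.15],"tau":[3.374,2.088,-3.59]}
{"k":6,"q":[-0.067,0.327,-0.847],"w":[0.114,1.105,-5.153],"eef":[0.201,-0.109,1.145],"tau":[3.126,0.745,-3.108]}
{"k":7,"q":[-0.066,0.338,-0.901],"w":[0.139,1.145,-5.609],"eef":[0.213,-0.111,1.14],"tau":[2.91,-0.528,-2.67]}
{"k":8,"q":[-0.064,0.35,-0.959],"w":[0.134,1.154,-6.037],"eef":[0.226,-0.112,1.133],"tau":[2.726,-1.742,-2.256]}
{"k":9,"q":[-0.063,0.361,-1.022],"w":[0.108,1.133,-6.452],"eef":[0.24,-0.114,1.126],"tau":[2.575,-2.899,-1.856]}
{"k":10,"q":[-0.062,0.372,-1.088],"w":[0.073,1.08,-6.86],"eef":[0.254,-0.116,1.119],"tau":[2.457,-3.996,-1.46]}
{"k":11,"q":[-0.062,0.383,-1.159],"w":[0.04,0.996,-7.268],"eef":[0.269,-0.117,1.11],"tau":[2.374,-5.023,-1.063]}
{"k":12,"q":[-0.061,0.392,-1.234],"w":[0.023,0.884,-7.676],"eef":[0.284,-0.119,1.101],"tau":[2.328,-5.963,-0.658]}
{"k":13,"q":[-0.061,0.4,-1.312],"w":[0.034,0.746,-8.085],"eef":[0.299,-0.12,1.091],"tau":[2.322,-6.795,-0.243]}
{"k":14,"q":[-0.061,0.407,-1.395],"w":[0.084,0.587,-8.497],"eef":[0.315,-0.121,1.08],"tau":[2.356,-7.494,0.186]}
{"k":15,"q":[-0.059,0.412,-1.482],"w":[0.187,0.416,-8.904],"eef":[0.33,-0.123,1.068],"tau":[2.426,-8.032,0.628]}
{"k":16,"q":[-0.057,0.415,-1.573],"w":[0.353,0.243,-9.3],"eef":[0.346,-0.124,1.055],"tau":[2.526,-8.378,1.082]}
{"k":17,"q":[-0.052,0.417,-1.668],"w":[0.588,0.082,-9.674],"eef":[0.361,-0.125,1.042],"tau":[2.648,-8.504,1.54]}
{"k":18,"q":[-0.044,0.417,-1.766],"w":[0.895,-0.045,-10.006],"eef":[0.376,-0.126,1.028],"tau":[2.78,-8.389,1.991]}
{"k":19,"q":[-0.034,0.416,-1.867],"w":[1.269,-0.116,-10.26],"eef":[0.391,-0.127,1.014],"tau":[2.91,-8.024,2.414]}
{"k":20,"q":[-0.019,0.415,-1.971],"w":[1.685,-0.114,-10.411],"eef":[0.405,-0.128,0.999],"tau":[3.034,-7.406,2.789]}
{"k":21,"q":[0.0,0.414,-2.075],"w":[2.111,-0.022,-10.406],"eef":[0.419,-0.129,0.984],"tau":[3.148,-6.565,3.084]}
{"k":22,"q":[0.023,0.415,-2.178],"w":[2.499,0.168,-10.196],"eef":[0.433,-0.129,0.969],"tau":[3.261,-5.551,3.267]}
{"k":23,"q":[0.05,0.418,-2.277],"w":[2.797,0.466,-9.698],"eef":[0.447,-0.13,0.955],"tau":[3.384,-4.456,3.296]}
{"k":24,"q":[0.079,0.425,-2.37],"w":[2.952,0.858,-8.876],"eef":[0.461,-0.131,0.94],"tau":[3.531,-3.392,3.149]}
{"k":25,"q":[0.108,0.436,-2.453],"w":[2.941,1.31,-7.769],"eef":[0.474,-0.132,0.925],"tau":[3.706,-2.476,2.847]}
{"k":26,"q":[0.137,0.451,-2.525],"w":[2.784,1.774,-6.512],"eef":[0.488,-0.132,0.911],"tau":[3.9,-1.809,2.454]}
{"k":27,"q":[0.164,0.471,-2.584],"w":[2.539,2.204,-5.287],"eef":[0.501,-0.133,0.897],"tau":[4.092,-1.445,2.062]}
{"k":28,"q":[0.188,0.495,-2.632],"w":[2.267,2.57,-4.247],"eef":[0.515,-0.133,0.882],"tau":[4.264,-1.383,1.75]}
{"k":29,"q":[0.209,0.522,-2.67],"w":[2.009,2.865,-3.457],"eef":[0.529,-0.134,0.868],"tau":[4.407,-1.574,1.553]}
{"k":30,"q":[0.228,0.552,-2.702],"w":[1.781,3.096,-2.904],"eef":[0.543,-0.134,0.852],"tau":[4.519,-1.952,1.466]}
{"k":31,"q":[0.245,0.584,-2.729],"w":[1.582,3.278,-2.535],"eef":[0.557,-0.134,0.836],"tau":[4.605,-2.455,1.466]}
{"k":32,"q":[0.26,0.617,-2.754],"w":[1.406,3.424,-2.295],"eef":[0.572,-0.134,0.819],"tau":[4.667,-3.037,1.528]}
{"k":33,"q":[0.273,0.652,-2.776],"w":[1.246,3.545,-2.139],"eef":[0.586,-0.134,0.802],"tau":[4.708,-3.665,1.629]}
{"k":34,"q":[0.285,0.688,-2.797],"w":[1.098,3.648,-2.037],"eef":[0.6,-0.134,0.783],"tau":[4.73,-4.317,1.755]}
{"k":35,"q":[0.295,0.725,-2.817],"w":[0.959,3.737,-1.97],"eef":[0.613,-0.134,0.764],"tau":[4.733,-4.982,1.898]}
{"k":36,"q":[0.304,0.763,-2.836],"w":[0.826,3.814,-1.923],"eef":[0.627,-0.133,0.744],"tau":[4.718,-5.651,2.049]}
{"k":37,"q":[0.312,0.801,-2.855],"w":[0.699,3.883,-1.892],"eef":[0.64,-0.133,0.724],"tau":[4.687,-6.318,2.207]}
{"k":38,"q":[0.318,0.84,-2.874],"w":[0.577,3.943,-1.87],"eef":[0.652,-0.132,0.702],"tau":[4.64,-6.979,2.368]}
{"k":39,"q":[0.323,0.88,-2.893],"w":[0.459,3.996,-1.856],"eef":[0.665,-0.131,0.68],"tau":[4.579,-7.63,2.532]}
{"k":40,"q":[0.327,0.92,-2.911],"w":[0.345,4.042,-1.847],"eef":[0.676,-0.13,0.658],"tau":[4.505,-8.27,2.696]}
{"k":41,"q":[0.33,0.961,-2.93],"w":[0.235,4.08,-1.843],"eef":[0.687,-0.128,0.635],"tau":[4.42,-8.894,2.861]}
{"k":42,"q":[0.332,1.002,-2.948],"w":[0.128,4.113,-1.843],"eef":[0.697,-0.127,0.611],"tau":[4.326,-9.499,3.025]}
{"k":43,"q":[0.333,1.043,-2.966],"w":[0.025,4.139,-1.847],"eef":[0.706,-0.125,0.587],"tau":[4.223,-10.084,3.189]}
{"k":44,"q":[0.333,1.085,-2.985],"w":[-0.072,4.155,-1.866],"eef":[0.715,-0.123,0.563],"tau":[4.107,-10.648,3.356]}
{"k":45,"q":[0.331,1.126,-3.004],"w":[-0.165,4.165,-1.885],"eef":[0.723,-0.121,0.538],"tau":[3.985,-11.184,3.519]}
{"k":46,"q":[0.329,1.168,-3.023],"w":[-0.257,4.171,-1.903],"eef":[0.73,-0.118,0.513],"tau":[3.861,-11.689,3.677]}
{"k":47,"q":[0.326,1.21,-3.042],"w":[-0.346,4.171,-1.92],"eef":[0.736,-0.116,0.488]}
{"summary": "final q (rad): 0.326 1.210 -3.042"}


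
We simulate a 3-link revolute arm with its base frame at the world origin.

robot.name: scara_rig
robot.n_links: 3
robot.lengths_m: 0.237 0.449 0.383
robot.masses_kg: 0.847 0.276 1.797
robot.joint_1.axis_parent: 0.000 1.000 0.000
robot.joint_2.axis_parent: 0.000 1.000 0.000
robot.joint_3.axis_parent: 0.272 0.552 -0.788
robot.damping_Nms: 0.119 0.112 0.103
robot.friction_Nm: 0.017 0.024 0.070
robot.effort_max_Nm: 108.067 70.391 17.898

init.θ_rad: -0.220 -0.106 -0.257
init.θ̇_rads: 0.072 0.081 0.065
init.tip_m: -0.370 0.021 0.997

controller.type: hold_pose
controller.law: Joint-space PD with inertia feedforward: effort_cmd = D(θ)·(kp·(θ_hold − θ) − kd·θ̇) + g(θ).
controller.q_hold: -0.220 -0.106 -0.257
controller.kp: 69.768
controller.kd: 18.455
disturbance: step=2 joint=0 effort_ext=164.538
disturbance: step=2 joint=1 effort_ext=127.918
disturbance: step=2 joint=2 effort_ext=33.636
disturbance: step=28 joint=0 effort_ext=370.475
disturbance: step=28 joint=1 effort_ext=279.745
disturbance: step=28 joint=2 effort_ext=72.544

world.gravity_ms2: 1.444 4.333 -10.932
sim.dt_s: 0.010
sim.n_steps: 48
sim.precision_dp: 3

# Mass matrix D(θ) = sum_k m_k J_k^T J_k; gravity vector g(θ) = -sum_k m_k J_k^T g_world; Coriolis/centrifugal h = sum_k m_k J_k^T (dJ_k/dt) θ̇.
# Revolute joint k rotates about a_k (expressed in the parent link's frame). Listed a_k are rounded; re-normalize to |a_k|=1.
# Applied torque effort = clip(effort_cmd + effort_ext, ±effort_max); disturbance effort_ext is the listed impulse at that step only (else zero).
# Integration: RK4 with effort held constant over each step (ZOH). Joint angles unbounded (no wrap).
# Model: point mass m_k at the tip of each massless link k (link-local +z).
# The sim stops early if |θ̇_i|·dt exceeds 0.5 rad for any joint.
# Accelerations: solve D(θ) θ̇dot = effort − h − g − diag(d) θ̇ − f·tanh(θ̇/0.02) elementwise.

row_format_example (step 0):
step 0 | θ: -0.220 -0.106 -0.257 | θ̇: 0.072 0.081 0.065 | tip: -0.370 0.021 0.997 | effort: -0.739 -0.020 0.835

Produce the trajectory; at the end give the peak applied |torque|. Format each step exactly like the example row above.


step 1 | θ: -0.219 -0.105 -0.257 | θ̇: 0.057 0.079 0.010 | tip: -0.369 0.021 0.997 | effort: 0.124 0.641 1.018
step 2 | θ: -0.219 -0.104 -0.257 | θ̇: 0.050 0.059 0.009 | tip: -0.368 0.021 0.998 | effort: 108.067 70.391 17.898
step 3 | θ: -0.202 -0.122 -0.256 | θ̇: 3.251 -3.597 0.138 | tip: -0.365 0.021 0.998 | effort: -18.708 -11.314 -1.827
step 4 | θ: -0.174 -0.153 -0.256 | θ̇: 2.466 -2.650 -0.044 | tip: -0.360 0.021 0.999 | effort: -15.225 -8.921 -1.217
step 5 | θ: -0.152 -0.176 -0.256 | θ̇: 1.861 -1.965 -0.063 | tip: -0.356 0.021 0.999 | effort: -12.236 -6.865 -0.719
step 6 | θ: -0.136 -0.193 -0.257 | θ̇: 1.386 -1.440 -0.060 | tip: -0.353 0.021 0.999 | effort: -9.671 -5.099 -0.295
step 7 | θ: -0.124 -0.206 -0.257 | θ̇: 1.012 -1.036 -0.043 | tip: -0.351 0.021 1.000 | effort: -7.473 -3.585 0.066
step 8 | θ: -0.115 -0.215 -0.258 | θ̇: 0.716 -0.723 -0.021 | tip: -0.349 0.021 1.000 | effort: -5.589 -2.287 0.375
step 9 | θ: -0.109 -0.220 -0.258 | θ̇: 0.479 -0.474 -0.011 | tip: -0.347 0.021 1.000 | effort: -3.975 -1.175 0.641
step 10 | θ: -0.106 -0.224 -0.258 | θ̇: 0.291 -0.278 -0.006 | tip: -0.346 0.021 1.000 | effort: -2.593 -0.225 0.871
step 11 | θ: -0.103 -0.226 -0.258 | θ̇: 0.142 -0.124 -0.002 | tip: -0.346 0.021 1.000 | effort: -1.410 0.588 1.067
step 12 | θ: -0.103 -0.227 -0.258 | θ̇: 0.026 -0.007 0.002 | tip: -0.345 0.021 1.000 | effort: -0.398 1.282 1.236
step 13 | θ: -0.103 -0.226 -0.258 | θ̇: -0.054 0.068 0.011 | tip: -0.345 0.021 1.000 | effort: 0.463 1.881 1.382
step 14 | θ: -0.104 -0.225 -0.258 | θ̇: -0.114 0.123 0.013 | tip: -0.345 0.021 1.000 | effort: 1.198 2.393 1.509
step 15 | θ: -0.105 -0.224 -0.258 | θ̇: -0.161 0.165 0.014 | tip: -0.346 0.021 1.000 | effort: 1.826 2.829 1.617
step 16 | θ: -0.107 -0.222 -0.258 | θ̇: -0.196 0.197 0.015 | tip: -0.346 0.021 1.000 | effort: 2.363 3.199 1.709
step 17 | θ: -0.109 -0.220 -0.258 | θ̇: -0.223 0.220 0.015 | tip: -0.347 0.021 1.000 | effort: 2.821 3.513 1.787
step 18 | θ: -0.111 -0.218 -0.258 | θ̇: -0.243 0.236 0.015 | tip: -0.347 0.021 1.000 | effort: 3.212 3.779 1.854
step 19 | θ: -0.114 -0.215 -0.258 | θ̇: -0.257 0.248 0.015 | tip: -0.348 0.021 1.000 | effort: 3.545 4.003 1.910
step 20 | θ: -0.116 -0.213 -0.258 | θ̇: -0.266 0.254 0.015 | tip: -0.348 0.021 1.000 | effort: 3.829 4.192 1.957
step 21 | θ: -0.119 -0.210 -0.257 | θ̇: -0.271 0.258 0.015 | tip: -0.349 0.021 1.000 | effort: 4.070 4.351 1.997
step 22 | θ: -0.122 -0.208 -0.257 | θ̇: -0.273 0.259 0.015 | tip: -0.350 0.021 1.000 | effort: 4.275 4.484 2.030
step 23 | θ: -0.124 -0.205 -0.257 | θ̇: -0.273 0.257 0.015 | tip: -0.350 0.021 1.000 | effort: 4.448 4.594 2.058
step 24 | θ: -0.127 -0.202 -0.257 | θ̇: -0.271 0.254 0.015 | tip: -0.351 0.021 1.000 | effort: 4.595 4.685 2.081
step 25 | θ: -0.130 -0.200 -0.257 | θ̇: -0.268 0.250 0.015 | tip: -0.352 0.021 0.999 | effort: 4.719 4.760 2.100
step 26 | θ: -0.133 -0.197 -0.257 | θ̇: -0.263 0.245 0.015 | tip: -0.353 0.021 0.999 | effort: 4.824 4.822 2.115
step 27 | θ: -0.135 -0.195 -0.257 | θ̇: -0.258 0.240 0.015 | tip: -0.353 0.021 0.999 | effort: 4.911 4.871 2.127
step 28 | θ: -0.138 -0.192 -0.257 | θ̇: -0.252 0.234 0.015 | tip: -0.354 0.021 0.999 | effort: 108.067 70.391 17.898
step 29 | θ: -0.124 -0.209 -0.255 | θ̇: 2.927 -3.426 0.336 | tip: -0.353 0.021 0.999 | effort: -14.378 -7.362 -0.792
step 30 | θ: -0.099 -0.238 -0.253 | θ̇: 2.160 -2.454 0.064 | tip: -0.349 0.021 0.998 | effort: -11.488 -5.448 -0.301
step 31 | θ: -0.080 -0.259 -0.253 | θ̇: 1.571 -1.744 -0.048 | tip: -0.347 0.021 0.998 | effort: -9.014 -3.813 0.097
step 32 | θ: -0.067 -0.274 -0.254 | θ̇: 1.117 -1.226 -0.047 | tip: -0.345 0.021 0.998 | effort: -6.897 -2.419 0.419
step 33 | θ: -0.057 -0.284 -0.254 | θ̇: 0.760 -0.827 -0.030 | tip: -0.343 0.021 0.998 | effort: -5.089 -1.231 0.690
step 34 | θ: -0.051 -0.291 -0.254 | θ̇: 0.476 -0.514 -0.014 | tip: -0.342 0.021 0.997 | effort: -3.543 -0.219 0.922
step 35 | θ: -0.048 -0.294 -0.254 | θ̇: 0.250 -0.266 -0.007 | tip: -0.341 0.021 0.997 | effort: -2.224 0.641 1.121
step 36 | θ: -0.046 -0.296 -0.254 | θ̇: 0.072 -0.071 -0.003 | tip: -0.341 0.021 0.997 | effort: -1.097 1.373 1.290
step 37 | θ: -0.046 -0.296 -0.254 | θ̇: -0.062 0.070 0.007 | tip: -0.341 0.021 0.997 | effort: -0.138 1.998 1.436
step 38 | θ: -0.047 -0.295 -0.254 | θ̇: -0.159 0.172 0.011 | tip: -0.341 0.021 0.997 | effort: 0.677 2.533 1.563
step 39 | θ: -0.049 -0.293 -0.254 | θ̇: -0.235 0.251 0.014 | tip: -0.342 0.021 0.997 | effort: 1.374 2.987 1.671
step 40 | θ: -0.052 -0.290 -0.254 | θ̇: -0.294 0.311 0.015 | tip: -0.342 0.021 0.997 | effort: 1.968 3.371 1.763
step 41 | θ: -0.055 -0.286 -0.254 | θ̇: -0.338 0.356 0.016 | tip: -0.343 0.021 0.998 | effort: 2.475 3.695 1.841
step 42 | θ: -0.059 -0.283 -0.254 | θ̇: -0.371 0.389 0.016 | tip: -0.343 0.021 0.998 | effort: 2.908 3.968 1.906
step 43 | θ: -0.062 -0.279 -0.254 | θ̇: -0.394 0.412 0.015 | tip: -0.344 0.021 0.998 | effort: 3.276 4.197 1.962
step 44 | θ: -0.066 -0.274 -0.254 | θ̇: -0.410 0.428 0.014 | tip: -0.345 0.021 0.998 | effort: 3.591 4.390 2.009
step 45 | θ: -0.071 -0.270 -0.254 | θ̇: -0.419 0.437 0.014 | tip: -0.346 0.021 0.998 | effort: 3.859 4.550 2.048
step 46 | θ: -0.075 -0.266 -0.254 | θ̇: -0.424 0.440 0.013 | tip: -0.347 0.021 0.998 | effort: 4.086 4.683 2.080
step 47 | θ: -0.079 -0.261 -0.254 | θ̇: -0.424 0.440 0.012 | tip: -0.347 0.021 0.998 | effort: 4.280 4.793 2.107
step 48 | θ: -0.083 -0.257 -0.254 | θ̇: -0.422 0.437 0.011 | tip: -0.348 0.021 0.998
max |effort| (N·m): 108.067


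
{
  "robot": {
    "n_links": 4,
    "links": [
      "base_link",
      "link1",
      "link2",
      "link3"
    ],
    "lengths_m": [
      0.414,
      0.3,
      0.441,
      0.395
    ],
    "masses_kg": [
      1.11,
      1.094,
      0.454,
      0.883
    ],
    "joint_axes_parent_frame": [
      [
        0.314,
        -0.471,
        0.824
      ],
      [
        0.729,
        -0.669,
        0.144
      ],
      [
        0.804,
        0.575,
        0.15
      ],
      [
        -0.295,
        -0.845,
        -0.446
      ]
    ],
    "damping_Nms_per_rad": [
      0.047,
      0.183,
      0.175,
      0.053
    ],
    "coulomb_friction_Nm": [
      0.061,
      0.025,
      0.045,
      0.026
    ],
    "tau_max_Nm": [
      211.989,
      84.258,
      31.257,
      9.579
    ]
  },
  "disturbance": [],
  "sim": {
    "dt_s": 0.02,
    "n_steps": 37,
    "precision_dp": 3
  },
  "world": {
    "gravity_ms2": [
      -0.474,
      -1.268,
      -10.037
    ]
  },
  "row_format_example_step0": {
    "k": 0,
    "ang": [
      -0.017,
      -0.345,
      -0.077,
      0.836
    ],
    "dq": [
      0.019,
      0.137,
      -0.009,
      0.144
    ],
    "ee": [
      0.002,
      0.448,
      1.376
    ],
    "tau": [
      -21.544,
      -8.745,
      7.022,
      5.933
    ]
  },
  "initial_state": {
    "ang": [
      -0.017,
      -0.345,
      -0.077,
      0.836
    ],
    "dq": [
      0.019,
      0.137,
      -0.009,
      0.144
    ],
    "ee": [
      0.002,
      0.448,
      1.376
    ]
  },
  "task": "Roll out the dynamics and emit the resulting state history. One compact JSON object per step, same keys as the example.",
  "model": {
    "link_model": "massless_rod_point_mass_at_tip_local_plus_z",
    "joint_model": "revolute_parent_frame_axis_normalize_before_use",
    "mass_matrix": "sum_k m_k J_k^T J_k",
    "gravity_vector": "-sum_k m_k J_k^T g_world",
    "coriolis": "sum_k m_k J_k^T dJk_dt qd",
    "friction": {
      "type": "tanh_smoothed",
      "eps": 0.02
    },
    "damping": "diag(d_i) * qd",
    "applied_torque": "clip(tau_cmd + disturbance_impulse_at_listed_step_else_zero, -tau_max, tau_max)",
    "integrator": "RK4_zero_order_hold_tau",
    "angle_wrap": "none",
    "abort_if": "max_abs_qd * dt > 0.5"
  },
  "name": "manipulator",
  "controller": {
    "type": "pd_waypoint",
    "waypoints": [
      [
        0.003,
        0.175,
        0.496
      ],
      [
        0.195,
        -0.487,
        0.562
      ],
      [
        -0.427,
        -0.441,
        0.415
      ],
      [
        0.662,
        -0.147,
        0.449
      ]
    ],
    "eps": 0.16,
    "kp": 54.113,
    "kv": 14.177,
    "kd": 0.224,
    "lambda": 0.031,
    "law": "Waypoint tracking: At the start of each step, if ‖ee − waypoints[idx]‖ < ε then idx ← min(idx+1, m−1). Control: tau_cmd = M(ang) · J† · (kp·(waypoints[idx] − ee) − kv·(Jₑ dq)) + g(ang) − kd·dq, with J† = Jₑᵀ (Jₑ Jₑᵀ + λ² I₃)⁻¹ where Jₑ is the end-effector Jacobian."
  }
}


{"k":1,"ang":[-0.025,-0.339,-0.056,0.904],"dq":[-0.824,0.554,1.998,6.429],"ee":[0.0,0.444,1.367],"tau":[-12.465,-3.625,4.823,2.602]}
{"k":2,"ang":[-0.048,-0.321,-0.01,1.058],"dq":[-1.507,1.268,2.548,8.842],"ee":[-0.0,0.437,1.343],"tau":[-3.077,1.962,2.751,1.04]}
{"k":3,"ang":[-0.082,-0.289,0.04,1.241],"dq":[-1.9,1.945,2.474,9.471],"ee":[0.003,0.428,1.311],"tau":[3.77,5.99,1.391,-0.098]}
{"k":4,"ang":[-0.122,-0.245,0.087,1.43],"dq":[-2.027,2.459,2.172,9.412],"ee":[0.008,0.418,1.274],"tau":[8.036,8.324,0.625,-1.167]}
{"k":5,"ang":[-0.161,-0.192,0.126,1.615],"dq":[-1.949,2.8,1.77,9.104],"ee":[0.015,0.408,1.234],"tau":[10.336,9.327,0.225,-2.154]}
{"k":6,"ang":[-0.198,-0.134,0.157,1.792],"dq":[-1.721,2.991,1.297,8.717],"ee":[0.022,0.397,1.193],"tau":[11.255,9.388,0.021,-2.976]}
{"k":7,"ang":[-0.229,-0.074,0.177,1.962],"dq":[-1.384,3.054,0.749,8.313],"ee":[0.03,0.385,1.152],"tau":[11.247,8.832,-0.097,-3.569]}
{"k":8,"ang":[-0.253,-0.013,0.186,2.124],"dq":[-0.97,3.006,0.115,7.913],"ee":[0.037,0.373,1.113],"tau":[10.65,7.907,-0.194,-3.907]}
{"k":9,"ang":[-0.267,0.045,0.181,2.278],"dq":[-0.495,2.852,-0.606,7.525],"ee":[0.043,0.361,1.075],"tau":[9.704,6.786,-0.339,-3.993]}
{"k":10,"ang":[-0.272,0.1,0.161,2.425],"dq":[0.013,2.609,-1.428,7.132],"ee":[0.049,0.349,1.039],"tau":[8.568,5.597,-0.539,-3.852]}
{"k":11,"ang":[-0.267,0.149,0.124,2.564],"dq":[0.517,2.302,-2.35,6.713],"ee":[0.053,0.336,1.007],"tau":[7.362,4.422,-0.819,-3.515]}
{"k":12,"ang":[-0.251,0.191,0.067,2.693],"dq":[1.021,1.917,-3.343,6.27],"ee":[0.056,0.323,0.978],"tau":[6.087,3.273,-1.202,-3.027]}
{"k":13,"ang":[-0.226,0.225,-0.01,2.814],"dq":[1.505,1.474,-4.377,5.799],"ee":[0.057,0.311,0.953],"tau":[4.755,2.175,-1.706,-2.43]}
{"k":14,"ang":[-0.191,0.25,-0.109,2.926],"dq":[1.942,1.007,-5.429,5.305],"ee":[0.056,0.3,0.931],"tau":[3.352,1.165,-2.353,-1.763]}
{"k":15,"ang":[-0.149,0.266,-0.228,3.027],"dq":[2.3,0.571,-6.495,4.8],"ee":[0.053,0.29,0.912],"tau":[1.791,0.258,-3.159,-1.062]}
{"k":16,"ang":[-0.1,0.274,-0.369,3.118],"dq":[2.531,0.253,-7.601,4.28],"ee":[0.047,0.281,0.896],"tau":[-0.324,-0.711,-3.983,-0.346]}
{"k":17,"ang":[-0.049,0.278,-0.533,3.198],"dq":[2.557,0.181,-8.764,3.679],"ee":[0.039,0.274,0.88],"tau":[-3.838,-2.276,-3.966,0.381]}
{"k":18,"ang":[-0.001,0.284,-0.719,3.263],"dq":[2.336,0.426,-9.789,2.861],"ee":[0.029,0.269,0.864],"tau":[-8.131,-4.37,-1.831,1.135]}
{"k":19,"ang":[0.043,0.295,-0.919,3.31],"dq":[2.101,0.64,-10.162,1.874],"ee":[0.019,0.263,0.845],"tau":[-10.166,-5.303,1.069,1.893]}
{"k":20,"ang":[0.085,0.306,-1.118,3.339],"dq":[2.147,0.372,-9.76,1.052],"ee":[0.009,0.257,0.824],"tau":[-9.849,-4.697,2.944,2.582]}
{"k":21,"ang":[0.13,0.308,-1.305,3.354],"dq":[2.362,-0.251,-8.929,0.503],"ee":[0.002,0.251,0.801],"tau":[-8.72,-3.432,3.894,3.153]}
{"k":22,"ang":[0.179,0.296,-1.474,3.36],"dq":[2.536,-0.904,-7.934,0.136],"ee":[-0.002,0.244,0.778],"tau":[-7.587,-2.144,4.309,3.585]}
{"k":23,"ang":[0.23,0.273,-1.622,3.36],"dq":[2.606,-1.44,-6.918,-0.106],"ee":[-0.005,0.237,0.754],"tau":[-6.707,-1.061,4.389,3.862]}
{"k":24,"ang":[0.282,0.24,-1.751,3.357],"dq":[2.574,-1.812,-5.961,-0.265],"ee":[-0.006,0.23,0.732],"tau":[-6.103,-0.229,4.265,3.996]}
{"k":25,"ang":[0.333,0.202,-1.861,3.35],"dq":[2.469,-2.034,-5.099,-0.369],"ee":[-0.006,0.223,0.711],"tau":[-5.714,0.391,4.024,4.022]}
{"k":26,"ang":[0.381,0.16,-1.956,3.342],"dq":[2.323,-2.142,-4.343,-0.428],"ee":[-0.006,0.217,0.691],"tau":[-5.466,0.852,3.721,3.966]}
{"k":27,"ang":[0.426,0.117,-2.036,3.333],"dq":[2.156,-2.169,-3.691,-0.453],"ee":[-0.005,0.211,0.673],"tau":[-5.3,1.203,3.391,3.852]}
{"k":28,"ang":[0.467,0.074,-2.104,3.324],"dq":[1.981,-2.138,-3.133,-0.451],"ee":[-0.004,0.205,0.657],"tau":[-5.177,1.475,3.056,3.702]}
{"k":29,"ang":[0.505,0.032,-2.162,3.315],"dq":[1.808,-2.07,-2.659,-0.429],"ee":[-0.003,0.2,0.642],"tau":[9.223,15.63,-4.808,-1.921]}
{"k":30,"ang":[0.54,0.009,-2.225,3.293],"dq":[1.718,-0.279,-3.642,-1.82],"ee":[-0.0,0.189,0.629],"tau":[5.683,11.139,-2.983,-0.521]}
{"k":31,"ang":[0.576,0.013,-2.303,3.247],"dq":[1.897,0.623,-4.132,-2.777],"ee":[0.006,0.166,0.619],"tau":[3.038,8.005,-1.997,0.726]}
{"k":32,"ang":[0.617,0.029,-2.388,3.185],"dq":[2.218,1.001,-4.342,-3.378],"ee":[0.015,0.137,0.611],"tau":[1.1,5.822,-1.419,1.695]}
{"k":33,"ang":[0.665,0.05,-2.476,3.114],"dq":[2.606,1.074,-4.379,-3.721],"ee":[0.024,0.105,0.604],"tau":[-0.243,4.326,-1.089,2.381]}
{"k":34,"ang":[0.721,0.07,-2.563,3.038],"dq":[3.017,0.981,-4.302,-3.887],"ee":[0.035,0.071,0.598],"tau":[-1.061,3.344,-0.938,2.825]}
{"k":35,"ang":[0.786,0.088,-2.647,2.96],"dq":[3.431,0.809,-4.149,-3.935],"ee":[0.046,0.037,0.593],"tau":[-1.403,2.768,-0.922,3.073]}
{"k":36,"ang":[0.858,0.102,-2.728,2.882],"dq":[3.842,0.617,-3.947,-3.908],"ee":[0.057,0.004,0.589],"tau":[-1.298,2.535,-1.005,3.172]}
{"k":37,"ang":[0.94,0.112,-2.805,2.804],"dq":[4.259,0.44,-3.718,-3.834],"ee":[0.068,-0.026,0.587]}


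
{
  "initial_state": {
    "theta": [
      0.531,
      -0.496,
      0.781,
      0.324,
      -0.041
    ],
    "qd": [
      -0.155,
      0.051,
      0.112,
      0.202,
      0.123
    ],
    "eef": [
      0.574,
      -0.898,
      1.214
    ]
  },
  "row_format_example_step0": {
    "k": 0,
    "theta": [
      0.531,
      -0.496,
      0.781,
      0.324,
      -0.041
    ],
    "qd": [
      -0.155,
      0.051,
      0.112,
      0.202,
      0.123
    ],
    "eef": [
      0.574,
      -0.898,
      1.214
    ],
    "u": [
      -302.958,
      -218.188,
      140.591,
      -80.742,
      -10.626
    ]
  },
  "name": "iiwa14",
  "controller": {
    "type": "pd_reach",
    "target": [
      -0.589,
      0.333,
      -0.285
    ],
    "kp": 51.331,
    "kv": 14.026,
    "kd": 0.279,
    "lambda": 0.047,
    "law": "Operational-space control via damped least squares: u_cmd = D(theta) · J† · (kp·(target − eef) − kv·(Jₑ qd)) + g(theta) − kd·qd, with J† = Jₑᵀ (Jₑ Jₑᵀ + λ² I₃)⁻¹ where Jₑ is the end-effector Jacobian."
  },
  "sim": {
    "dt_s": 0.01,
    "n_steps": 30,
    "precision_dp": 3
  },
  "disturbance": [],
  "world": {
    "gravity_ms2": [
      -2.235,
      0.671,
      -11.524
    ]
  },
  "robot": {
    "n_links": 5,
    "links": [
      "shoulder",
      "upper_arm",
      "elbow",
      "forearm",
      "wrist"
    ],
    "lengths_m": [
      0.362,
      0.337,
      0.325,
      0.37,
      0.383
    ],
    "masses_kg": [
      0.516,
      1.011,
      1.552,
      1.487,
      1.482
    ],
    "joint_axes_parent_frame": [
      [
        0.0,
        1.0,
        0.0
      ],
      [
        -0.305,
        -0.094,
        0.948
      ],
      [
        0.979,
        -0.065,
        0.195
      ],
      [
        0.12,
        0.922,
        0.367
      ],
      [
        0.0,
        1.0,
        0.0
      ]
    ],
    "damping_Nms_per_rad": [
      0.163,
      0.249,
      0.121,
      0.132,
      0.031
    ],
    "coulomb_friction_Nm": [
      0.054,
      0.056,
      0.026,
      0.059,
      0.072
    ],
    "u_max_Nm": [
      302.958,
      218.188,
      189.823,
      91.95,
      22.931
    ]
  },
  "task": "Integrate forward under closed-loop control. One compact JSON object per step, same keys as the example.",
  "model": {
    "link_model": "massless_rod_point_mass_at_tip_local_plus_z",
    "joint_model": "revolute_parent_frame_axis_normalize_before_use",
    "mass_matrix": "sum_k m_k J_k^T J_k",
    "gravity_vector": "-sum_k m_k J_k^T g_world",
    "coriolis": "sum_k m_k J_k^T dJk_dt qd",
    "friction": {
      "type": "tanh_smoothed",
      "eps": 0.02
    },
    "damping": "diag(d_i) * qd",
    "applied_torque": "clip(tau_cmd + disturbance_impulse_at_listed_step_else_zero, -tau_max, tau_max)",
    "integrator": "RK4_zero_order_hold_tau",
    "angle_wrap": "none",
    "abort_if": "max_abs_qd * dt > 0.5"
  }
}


{"k":1,"theta":[0.544,-0.589,0.747,0.375,-0.019],"qd":[2.729,-18.954,-7.125,9.769,4.593],"eef":[0.572,-0.903,1.211],"u":[-302.958,-218.188,184.599,-91.95,-9.377]}
{"k":2,"theta":[0.58,-0.825,0.66,0.465,0.077],"qd":[4.266,-27.167,-9.939,7.44,14.855],"eef":[0.56,-0.913,1.201],"u":[-302.958,-218.188,189.823,-91.95,-8.698]}
{"k":3,"theta":[0.623,-1.092,0.567,0.503,0.278],"qd":[4.231,-24.818,-7.816,0.065,24.587],"eef":[0.53,-0.924,1.176],"u":[-218.673,-63.667,-23.332,-91.95,-7.27]}
{"k":4,"theta":[0.653,-1.294,0.503,0.478,0.541],"qd":[1.748,-16.764,-5.947,-4.221,27.451],"eef":[0.486,-0.921,1.14],"u":[205.128,55.692,-98.124,-31.413,-4.151]}
{"k":5,"theta":[0.669,-1.437,0.456,0.427,0.807],"qd":[1.525,-12.668,-3.822,-5.304,25.574],"eef":[0.439,-0.901,1.102],"u":[175.523,53.586,-74.706,-10.21,-2.216]}
{"k":6,"theta":[0.684,-1.554,0.425,0.38,1.047],"qd":[1.592,-10.972,-2.579,-4.001,22.366],"eef":[0.391,-0.868,1.064],"u":[110.821,41.47,-49.607,0.093,-2.058]}
{"k":7,"theta":[0.7,-1.66,0.402,0.351,1.254],"qd":[1.66,-10.561,-2.06,-1.74,19.13],"eef":[0.346,-0.828,1.027],"u":[58.354,32.672,-32.165,6.11,-2.98]}
{"k":8,"theta":[0.717,-1.767,0.382,0.346,1.43],"qd":[1.657,-10.808,-2.105,0.84,16.132],"eef":[0.303,-0.782,0.992],"u":[20.091,27.698,-21.483,9.889,-4.377]}
{"k":9,"theta":[0.733,-1.877,0.359,0.367,1.578],"qd":[1.552,-11.323,-2.621,3.337,13.443],"eef":[0.264,-0.733,0.957],"u":[-7.483,25.486,-15.887,12.3,-5.882]}
{"k":10,"theta":[0.748,-1.993,0.328,0.411,1.7],"qd":[1.354,-11.84,-3.5,5.429,11.098],"eef":[0.228,-0.682,0.925],"u":[-27.414,25.049,-14.041,13.791,-7.279]}
{"k":11,"theta":[0.76,-2.113,0.288,0.474,1.801],"qd":[1.106,-12.191,-4.601,6.913,9.11],"eef":[0.196,-0.63,0.894],"u":[-42.178,25.472,-14.693,14.625,-8.425]}
{"k":12,"theta":[0.77,-2.235,0.236,0.547,1.884],"qd":[0.859,-12.297,-5.784,7.744,7.443],"eef":[0.167,-0.579,0.864],"u":[-53.826,25.872,-16.593,14.946,-9.215]}
{"k":13,"theta":[0.777,-2.358,0.172,0.626,1.951],"qd":[0.645,-12.128,-6.947,7.996,6.037],"eef":[0.142,-0.53,0.837],"u":[-63.911,25.468,-18.613,14.837,-9.586]}
{"k":14,"theta":[0.782,-2.477,0.097,0.705,2.005],"qd":[0.471,-11.669,-8.015,7.792,4.835],"eef":[0.12,-0.483,0.81],"u":[-73.151,23.715,-19.949,14.356,-9.53]}
{"k":15,"theta":[0.786,-2.59,0.012,0.781,2.048],"qd":[0.322,-10.92,-8.931,7.276,3.793],"eef":[0.1,-0.44,0.785],"u":[-81.22,20.413,-20.208,13.539,-9.096]}
{"k":16,"theta":[0.789,-2.695,-0.081,0.85,2.082],"qd":[0.169,-9.911,-9.648,6.595,2.879],"eef":[0.082,-0.4,0.761],"u":[-86.94,15.747,-19.33,12.398,-8.367]}
{"k":17,"theta":[0.79,-2.788,-0.18,0.913,2.107],"qd":[-0.018,-8.702,-10.142,5.881,2.073],"eef":[0.066,-0.364,0.737],"u":[-88.906,10.244,-17.445,10.94,-7.434]}
{"k":18,"theta":[0.788,-2.869,-0.283,0.968,2.124],"qd":[-0.262,-7.383,-10.414,5.236,1.36],"eef":[0.05,-0.332,0.714],"u":[-86.274,4.627,-14.767,9.202,-6.375]}
{"k":19,"theta":[0.784,-2.936,-0.388,1.018,2.134],"qd":[-0.573,-6.042,-10.485,4.72,0.724],"eef":[0.035,-0.304,0.69],"u":[-79.275,-0.402,-11.547,7.278,-5.243]}
{"k":20,"theta":[0.777,-2.99,-0.493,1.063,2.139],"qd":[-0.952,-4.751,-10.394,4.352,0.154],"eef":[0.019,-0.279,0.666],"u":[-69.035,-4.313,-8.07,5.306,-4.073]}
{"k":21,"theta":[0.765,-3.031,-0.596,1.105,2.138],"qd":[-1.394,-3.557,-10.184,4.119,-0.353],"eef":[0.003,-0.256,0.642],"u":[-57.173,-6.83,-4.653,3.442,-2.905]}
{"k":22,"theta":[0.749,-3.062,-0.696,1.145,2.132],"qd":[-1.891,-2.48,-9.894,3.996,-0.808],"eef":[-0.014,-0.235,0.618],"u":[-44.899,-7.893,-1.512,1.797,-1.738]}
{"k":23,"theta":[0.727,-3.082,-0.793,1.185,2.122],"qd":[-2.432,-1.525,-9.556,3.954,-1.212],"eef":[-0.031,-0.216,0.593],"u":[-33.132,-7.602,1.201,0.451,-0.584]}
{"k":24,"theta":[0.7,-3.093,-0.887,1.224,2.108],"qd":[-3.011,-0.688,-9.194,3.962,-1.56],"eef":[-0.049,-0.198,0.568],"u":[-22.442,-6.173,3.41,-0.55,0.542]}
{"k":25,"theta":[0.667,-3.096,-0.977,1.264,2.091],"qd":[-3.618,0.041,-8.824,3.996,-1.845],"eef":[-0.067,-0.18,0.544],"u":[-13.106,-3.897,5.116,-1.181,1.621]}
{"k":26,"theta":[0.628,-3.092,-1.064,1.304,2.071],"qd":[-4.247,0.67,-8.459,4.039,-2.058],"eef":[-0.086,-0.162,0.52],"u":[-5.21,-1.105,6.391,-1.437,2.637]}
{"k":27,"theta":[0.582,-3.083,-1.146,1.345,2.05],"qd":[-4.888,1.21,-8.1,4.083,-2.194],"eef":[-0.105,-0.145,0.497],"u":[1.289,1.794,7.382,-1.325,3.576]}
{"k":28,"theta":[0.53,-3.068,-1.226,1.386,2.028],"qd":[-5.533,1.664,-7.743,4.123,-2.248],"eef":[-0.124,-0.127,0.474],"u":[6.503,4.41,8.277,-0.864,4.425]}
{"k":29,"theta":[0.471,-3.05,-1.301,1.428,2.005],"qd":[-6.171,2.031,-7.378,4.161,-2.219],"eef":[-0.143,-0.11,0.452],"u":[10.594,6.373,9.289,-0.078,5.176]}
{"k":30,"theta":[0.407,-3.028,-1.373,1.469,1.983],"qd":[-6.786,2.302,-6.983,4.194,-2.114],"eef":[-0.163,-0.093,0.432]}


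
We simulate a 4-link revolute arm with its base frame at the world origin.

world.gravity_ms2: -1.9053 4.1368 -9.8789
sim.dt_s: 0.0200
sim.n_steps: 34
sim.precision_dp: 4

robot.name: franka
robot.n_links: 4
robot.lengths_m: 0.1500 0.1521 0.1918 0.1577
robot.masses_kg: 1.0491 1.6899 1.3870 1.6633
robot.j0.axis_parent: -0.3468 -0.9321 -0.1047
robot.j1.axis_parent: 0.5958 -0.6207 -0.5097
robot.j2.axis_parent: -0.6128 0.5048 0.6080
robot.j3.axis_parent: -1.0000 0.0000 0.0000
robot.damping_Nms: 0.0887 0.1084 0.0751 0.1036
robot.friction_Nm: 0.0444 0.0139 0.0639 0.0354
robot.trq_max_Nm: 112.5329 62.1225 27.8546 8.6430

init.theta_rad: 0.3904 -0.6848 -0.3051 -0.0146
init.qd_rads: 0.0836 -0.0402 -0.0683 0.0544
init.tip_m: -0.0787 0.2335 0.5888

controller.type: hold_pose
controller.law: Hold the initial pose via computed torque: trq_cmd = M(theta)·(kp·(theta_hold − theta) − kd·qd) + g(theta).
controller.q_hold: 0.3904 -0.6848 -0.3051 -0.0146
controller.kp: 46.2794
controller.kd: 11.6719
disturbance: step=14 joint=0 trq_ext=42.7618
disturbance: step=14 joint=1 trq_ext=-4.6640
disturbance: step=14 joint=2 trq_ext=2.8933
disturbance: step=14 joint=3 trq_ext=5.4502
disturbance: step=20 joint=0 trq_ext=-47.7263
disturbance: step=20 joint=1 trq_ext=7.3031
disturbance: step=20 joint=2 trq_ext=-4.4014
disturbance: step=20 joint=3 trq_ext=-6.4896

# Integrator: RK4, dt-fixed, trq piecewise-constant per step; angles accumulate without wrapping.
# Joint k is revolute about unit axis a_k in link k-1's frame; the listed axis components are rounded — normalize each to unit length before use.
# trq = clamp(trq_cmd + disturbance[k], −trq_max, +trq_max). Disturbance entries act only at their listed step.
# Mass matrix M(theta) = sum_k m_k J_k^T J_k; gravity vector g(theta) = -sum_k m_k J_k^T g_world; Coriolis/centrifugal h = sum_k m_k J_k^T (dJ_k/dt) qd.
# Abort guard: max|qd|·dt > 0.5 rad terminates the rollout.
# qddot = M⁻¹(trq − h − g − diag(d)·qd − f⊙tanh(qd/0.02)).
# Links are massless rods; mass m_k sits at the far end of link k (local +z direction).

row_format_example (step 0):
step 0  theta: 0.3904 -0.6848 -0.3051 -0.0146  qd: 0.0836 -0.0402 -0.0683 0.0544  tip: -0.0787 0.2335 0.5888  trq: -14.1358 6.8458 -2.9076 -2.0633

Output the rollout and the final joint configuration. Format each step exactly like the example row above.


step 1  theta: 0.3919 -0.6851 -0.3054 -0.0142  qd: 0.0632 -0.0269 -0.0468 0.0419  tip: -0.0794 0.2339 0.5885  trq: -13.9912 6.8479 -2.9102 -2.0489
step 2  theta: 0.3931 -0.6853 -0.3055 -0.0139  qd: 0.0456 -0.0199 -0.0379 0.0374  tip: -0.0800 0.2342 0.5883  trq: -13.8619 6.8516 -2.9134 -2.0368
step 3  theta: 0.3939 -0.6853 -0.3054 -0.0138  qd: 0.0309 -0.0159 -0.0341 0.0352  tip: -0.0804 0.2345 0.5882  trq: -13.7471 6.8562 -2.9167 -2.0263
step 4  theta: 0.3944 -0.6853 -0.3053 -0.0136  qd: 0.0190 -0.0138 -0.0327 0.0335  tip: -0.0807 0.2346 0.5881  trq: -13.6465 6.8611 -2.9200 -2.0172
step 5  theta: 0.3948 -0.6852 -0.3052 -0.0135  qd: 0.0096 -0.0126 -0.0321 0.0312  tip: -0.0809 0.2347 0.5880  trq: -13.5601 6.8662 -2.9232 -2.0094
step 6  theta: 0.3949 -0.6851 -0.3051 -0.0135  qd: 0.0024 -0.0120 -0.0315 0.0281  tip: -0.0810 0.2347 0.5880  trq: -13.4873 6.8713 -2.9263 -2.0027
step 7  theta: 0.3950 -0.6851 -0.3050 -0.0135  qd: -0.0029 -0.0119 -0.0311 0.0248  tip: -0.0810 0.2348 0.5880  trq: -13.4266 6.8763 -2.9291 -1.9971
step 8  theta: 0.3949 -0.6850 -0.3048 -0.0135  qd: -0.0067 -0.0120 -0.0308 0.0218  tip: -0.0810 0.2347 0.5880  trq: -13.3760 6.8810 -2.9317 -1.9924
step 9  theta: 0.3948 -0.6849 -0.3047 -0.0136  qd: -0.0095 -0.0122 -0.0307 0.0194  tip: -0.0809 0.2347 0.5880  trq: -13.3338 6.8854 -2.9342 -1.9884
step 10  theta: 0.3947 -0.6848 -0.3045 -0.0138  qd: -0.0115 -0.0125 -0.0309 0.0177  tip: -0.0808 0.2347 0.5881  trq: -13.2986 6.8894 -2.9364 -1.9852
step 11  theta: 0.3945 -0.6848 -0.3044 -0.0140  qd: -0.0128 -0.0128 -0.0311 0.0166  tip: -0.0807 0.2346 0.5881  trq: -13.2692 6.8931 -2.9384 -1.9825
step 12  theta: 0.3943 -0.6847 -0.3043 -0.0142  qd: -0.0136 -0.0130 -0.0313 0.0160  tip: -0.0806 0.2345 0.5882  trq: -13.2447 6.8965 -2.9402 -1.9802
step 13  theta: 0.3940 -0.6846 -0.3041 -0.0144  qd: -0.0140 -0.0132 -0.0315 0.0157  tip: -0.0805 0.2345 0.5882  trq: -13.2243 6.8995 -2.9419 -1.9784
step 14  theta: 0.3938 -0.6846 -0.3040 -0.0146  qd: -0.0141 -0.0134 -0.0317 0.0157  tip: -0.0803 0.2344 0.5882  trq: 29.5544 2.2382 -0.0501 3.4734
step 15  theta: 0.4029 -0.6891 -0.3037 -0.0143  qd: 0.9154 -0.4517 0.0183 0.0622  tip: -0.0838 0.2378 0.5862  trq: -23.7089 8.0173 -3.6508 -3.3113
step 16  theta: 0.4189 -0.6968 -0.3031 -0.0133  qd: 0.6929 -0.3231 0.0321 0.0357  tip: -0.0899 0.2438 0.5824  trq: -22.2279 7.7933 -3.5267 -3.1063
step 17  theta: 0.4309 -0.7024 -0.3027 -0.0127  qd: 0.5076 -0.2203 0.0483 0.0035  tip: -0.0945 0.2483 0.5796  trq: -20.9047 7.6104 -3.4234 -2.9255
step 18  theta: 0.4395 -0.7062 -0.3023 -0.0123  qd: 0.3512 -0.1353 0.0570 0.0033  tip: -0.0977 0.2514 0.5775  trq: -19.7311 7.4603 -3.3398 -2.7727
step 19  theta: 0.4452 -0.7086 -0.3018 -0.0118  qd: 0.2231 -0.0742 0.0531 0.0018  tip: -0.0999 0.2535 0.5761  trq: -18.6969 7.3369 -3.2688 -2.6392
step 20  theta: 0.4486 -0.7099 -0.3014 -0.0114  qd: 0.1198 -0.0253 0.0530 -0.0047  tip: -0.1012 0.2547 0.5753  trq: -65.5169 14.5386 -7.6110 -8.6430
step 21  theta: 0.4389 -0.7044 -0.3036 -0.0057  qd: -1.0780 0.6018 -0.1961 0.5127  tip: -0.0982 0.2514 0.5775  trq: -5.2849 5.3706 -2.0826 -0.9162
step 22  theta: 0.4197 -0.6927 -0.3048 0.0011  qd: -0.8515 0.5372 -0.0015 0.2172  tip: -0.0918 0.2445 0.5821  trq: -6.2621 5.5683 -2.1957 -1.0432
step 23  theta: 0.4045 -0.6831 -0.3044 0.0038  qd: -0.6716 0.4051 -0.0116 0.0933  tip: -0.0865 0.2388 0.5857  trq: -7.1417 5.7543 -2.2907 -1.1623
step 24  theta: 0.3926 -0.6759 -0.3042 0.0044  qd: -0.5231 0.2919 -0.0312 0.0227  tip: -0.0822 0.2342 0.5885  trq: -7.9316 5.9241 -2.3789 -1.2717
step 25  theta: 0.3834 -0.6707 -0.3044 0.0042  qd: -0.4021 0.1985 -0.0573 0.0027  tip: -0.0789 0.2306 0.5906  trq: -8.6394 6.0764 -2.4595 -1.3742
step 26  theta: 0.3764 -0.6671 -0.3049 0.0036  qd: -0.3012 0.1294 -0.0631 -0.0114  tip: -0.0762 0.2278 0.5922  trq: -9.2718 6.2113 -2.5327 -1.4662
step 27  theta: 0.3713 -0.6647 -0.3053 0.0029  qd: -0.2175 0.0860 -0.0430 -0.0227  tip: -0.0743 0.2257 0.5933  trq: -9.8352 6.3297 -2.6008 -1.5491
step 28  theta: 0.3676 -0.6631 -0.3056 0.0022  qd: -0.1496 0.0424 -0.0455 -0.0195  tip: -0.0728 0.2243 0.5941  trq: -10.3351 6.4326 -2.6588 -1.6223
step 29  theta: 0.3652 -0.6623 -0.3059 0.0014  qd: -0.0940 0.0110 -0.0401 -0.0190  tip: -0.0718 0.2234 0.5946  trq: -10.7765 6.5201 -2.7093 -1.6860
step 30  theta: 0.3638 -0.6620 -0.3060 0.0007  qd: -0.0493 -0.0141 -0.0376 -0.0158  tip: -0.0711 0.2229 0.5949  trq: -11.1644 6.5938 -2.7520 -1.7411
step 31  theta: 0.3632 -0.6622 -0.3061 0.0001  qd: -0.0142 -0.0332 -0.0360 -0.0104  tip: -0.0708 0.2227 0.5950  trq: -11.5013 6.6553 -2.7883 -1.7885
step 32  theta: 0.3632 -0.6627 -0.3061 -0.0004  qd: 0.0123 -0.0452 -0.0323 -0.0030  tip: -0.0706 0.2228 0.5950  trq: -11.7865 6.7064 -2.8195 -1.8290
step 33  theta: 0.3637 -0.6633 -0.3060 -0.0008  qd: 0.0317 -0.0526 -0.0284 0.0049  tip: -0.0707 0.2230 0.5948  trq: -12.0247 6.7489 -2.8461 -1.8632
step 34  theta: 0.3645 -0.6641 -0.3058 -0.0012  qd: 0.0462 -0.0571 -0.0237 0.0089  tip: -0.0709 0.2234 0.5946
final theta (rad): 0.3645 -0.6641 -0.3058 -0.0012
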